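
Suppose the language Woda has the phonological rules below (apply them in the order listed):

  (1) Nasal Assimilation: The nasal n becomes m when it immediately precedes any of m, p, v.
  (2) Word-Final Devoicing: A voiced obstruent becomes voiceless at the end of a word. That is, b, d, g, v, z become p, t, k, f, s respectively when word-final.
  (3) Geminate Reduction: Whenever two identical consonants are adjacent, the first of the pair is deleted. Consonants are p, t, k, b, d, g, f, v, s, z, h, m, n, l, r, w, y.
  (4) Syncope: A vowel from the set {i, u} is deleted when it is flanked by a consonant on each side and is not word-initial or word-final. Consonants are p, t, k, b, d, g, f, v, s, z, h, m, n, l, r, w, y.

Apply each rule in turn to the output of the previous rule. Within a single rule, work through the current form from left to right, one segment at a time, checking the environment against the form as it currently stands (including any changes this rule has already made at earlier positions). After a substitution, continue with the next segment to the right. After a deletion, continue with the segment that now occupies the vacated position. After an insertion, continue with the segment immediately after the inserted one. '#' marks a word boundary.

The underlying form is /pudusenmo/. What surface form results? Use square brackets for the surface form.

[pdsemo]

(1) Nasal Assimilation: [pudusenmo] → [pudusemmo]
(2) Word-Final Devoicing: no change — [pudusemmo]
(3) Geminate Reduction: [pudusemmo] → [pudusemo]
(4) Syncope: [pudusemo] → [pdsemo]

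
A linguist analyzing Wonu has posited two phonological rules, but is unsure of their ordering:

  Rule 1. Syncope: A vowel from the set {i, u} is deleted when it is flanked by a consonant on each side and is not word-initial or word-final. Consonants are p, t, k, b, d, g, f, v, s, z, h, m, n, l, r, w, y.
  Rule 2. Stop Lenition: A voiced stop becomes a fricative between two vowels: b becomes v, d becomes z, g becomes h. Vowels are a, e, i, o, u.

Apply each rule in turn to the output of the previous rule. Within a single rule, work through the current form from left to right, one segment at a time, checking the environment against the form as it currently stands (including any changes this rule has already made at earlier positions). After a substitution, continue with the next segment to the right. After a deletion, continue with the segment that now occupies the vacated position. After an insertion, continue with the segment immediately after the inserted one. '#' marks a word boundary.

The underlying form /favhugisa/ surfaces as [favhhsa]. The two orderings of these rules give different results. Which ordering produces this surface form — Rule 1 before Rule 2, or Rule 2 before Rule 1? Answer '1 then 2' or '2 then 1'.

Order 1 then 2:
  1 Syncope: [favhugisa] → [favhgsa]
  2 Stop Lenition: no change — [favhgsa]
  result: [favhgsa]
Order 2 then 1:
  2 Stop Lenition: [favhugisa] → [favhuhisa]
  1 Syncope: [favhuhisa] → [favhhsa]
  result: [favhhsa]

2 then 1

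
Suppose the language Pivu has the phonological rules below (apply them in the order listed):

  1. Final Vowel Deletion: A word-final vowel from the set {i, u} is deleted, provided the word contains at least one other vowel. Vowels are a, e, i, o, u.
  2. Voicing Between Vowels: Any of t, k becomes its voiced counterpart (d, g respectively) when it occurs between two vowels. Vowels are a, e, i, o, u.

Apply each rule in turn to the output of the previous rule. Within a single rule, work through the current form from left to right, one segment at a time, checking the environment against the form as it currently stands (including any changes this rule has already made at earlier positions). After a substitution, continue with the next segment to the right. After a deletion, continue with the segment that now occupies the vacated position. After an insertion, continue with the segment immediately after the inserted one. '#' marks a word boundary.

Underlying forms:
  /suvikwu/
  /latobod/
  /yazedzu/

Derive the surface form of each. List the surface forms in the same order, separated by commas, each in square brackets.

/suvikwu/:
  1 Final Vowel Deletion: [suvikwu] → [suvikw]
  2 Voicing Between Vowels: no change — [suvikw]
/latobod/:
  1 Final Vowel Deletion: no change — [latobod]
  2 Voicing Between Vowels: [latobod] → [ladobod]
/yazedzu/:
  1 Final Vowel Deletion: [yazedzu] → [yazedz]
  2 Voicing Between Vowels: no change — [yazedz]

[suvikw], [ladobod], [yazedz]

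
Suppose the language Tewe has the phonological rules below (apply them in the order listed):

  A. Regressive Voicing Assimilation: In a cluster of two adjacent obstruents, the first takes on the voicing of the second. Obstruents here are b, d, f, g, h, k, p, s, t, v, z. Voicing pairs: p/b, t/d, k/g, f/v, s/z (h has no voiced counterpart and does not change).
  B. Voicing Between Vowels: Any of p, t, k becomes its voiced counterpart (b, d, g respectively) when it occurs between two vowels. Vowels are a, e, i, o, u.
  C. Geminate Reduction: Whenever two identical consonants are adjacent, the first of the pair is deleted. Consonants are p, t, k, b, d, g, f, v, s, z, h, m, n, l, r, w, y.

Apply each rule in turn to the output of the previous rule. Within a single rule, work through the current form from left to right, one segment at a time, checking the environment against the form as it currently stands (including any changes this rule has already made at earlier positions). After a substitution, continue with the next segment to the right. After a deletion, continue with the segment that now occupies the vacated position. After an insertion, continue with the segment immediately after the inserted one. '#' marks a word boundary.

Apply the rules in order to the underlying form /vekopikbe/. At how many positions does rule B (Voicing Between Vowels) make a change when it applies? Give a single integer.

A Regressive Voicing Assimilation: [vekopikbe] → [vekopigbe]
B Voicing Between Vowels: [vekopigbe] → [vegobigbe]
C Geminate Reduction: no change — [vegobigbe]
Rule B changed 2 position(s).

2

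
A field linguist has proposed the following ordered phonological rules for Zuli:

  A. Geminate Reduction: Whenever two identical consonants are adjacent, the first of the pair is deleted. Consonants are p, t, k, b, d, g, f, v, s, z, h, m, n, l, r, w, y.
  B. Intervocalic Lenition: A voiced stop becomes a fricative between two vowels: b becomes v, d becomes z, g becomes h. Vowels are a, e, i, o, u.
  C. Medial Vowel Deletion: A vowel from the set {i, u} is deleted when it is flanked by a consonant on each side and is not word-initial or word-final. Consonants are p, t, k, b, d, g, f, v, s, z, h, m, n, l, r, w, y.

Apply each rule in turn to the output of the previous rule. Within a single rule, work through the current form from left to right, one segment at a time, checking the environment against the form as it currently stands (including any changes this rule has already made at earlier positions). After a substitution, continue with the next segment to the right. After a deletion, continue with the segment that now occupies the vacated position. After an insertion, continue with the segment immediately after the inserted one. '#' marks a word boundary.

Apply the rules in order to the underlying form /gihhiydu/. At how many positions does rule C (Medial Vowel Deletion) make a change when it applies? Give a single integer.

2

A Geminate Reduction: [gihhiydu] → [gihiydu]
B Intervocalic Lenition: no change — [gihiydu]
C Medial Vowel Deletion: [gihiydu] → [ghydu]
Rule C changed 2 position(s).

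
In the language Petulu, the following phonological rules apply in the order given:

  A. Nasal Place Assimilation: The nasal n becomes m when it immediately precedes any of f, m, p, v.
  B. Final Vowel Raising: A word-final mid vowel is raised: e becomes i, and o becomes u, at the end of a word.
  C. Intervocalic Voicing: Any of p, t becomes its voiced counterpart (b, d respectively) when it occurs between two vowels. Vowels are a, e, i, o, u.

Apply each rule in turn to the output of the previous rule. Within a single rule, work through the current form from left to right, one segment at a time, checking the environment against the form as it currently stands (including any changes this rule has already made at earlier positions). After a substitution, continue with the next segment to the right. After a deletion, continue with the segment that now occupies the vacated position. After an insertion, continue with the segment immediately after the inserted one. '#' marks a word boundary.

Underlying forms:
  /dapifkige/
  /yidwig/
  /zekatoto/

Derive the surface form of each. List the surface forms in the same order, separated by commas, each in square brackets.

[dabifkigi], [yidwig], [zekadodu]

/dapifkige/:
  A Nasal Place Assimilation: no change — [dapifkige]
  B Final Vowel Raising: [dapifkige] → [dapifkigi]
  C Intervocalic Voicing: [dapifkigi] → [dabifkigi]
/yidwig/:
  A Nasal Place Assimilation: no change — [yidwig]
  B Final Vowel Raising: no change — [yidwig]
  C Intervocalic Voicing: no change — [yidwig]
/zekatoto/:
  A Nasal Place Assimilation: no change — [zekatoto]
  B Final Vowel Raising: [zekatoto] → [zekatotu]
  C Intervocalic Voicing: [zekatotu] → [zekadodu]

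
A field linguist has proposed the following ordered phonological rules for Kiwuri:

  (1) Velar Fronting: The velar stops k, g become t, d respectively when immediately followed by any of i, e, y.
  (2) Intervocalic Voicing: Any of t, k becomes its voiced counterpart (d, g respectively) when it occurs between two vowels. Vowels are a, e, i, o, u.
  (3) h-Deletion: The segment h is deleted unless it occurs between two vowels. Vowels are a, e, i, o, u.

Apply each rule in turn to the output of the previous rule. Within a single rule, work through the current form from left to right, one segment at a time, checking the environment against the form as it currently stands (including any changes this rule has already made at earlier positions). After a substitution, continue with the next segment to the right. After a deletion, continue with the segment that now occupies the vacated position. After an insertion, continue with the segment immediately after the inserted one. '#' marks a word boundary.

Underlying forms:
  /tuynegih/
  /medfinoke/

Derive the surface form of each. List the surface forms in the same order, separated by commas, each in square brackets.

[tuynedi], [medfinode]

/tuynegih/:
  (1) Velar Fronting: [tuynegih] → [tuynedih]
  (2) Intervocalic Voicing: no change — [tuynedih]
  (3) h-Deletion: [tuynedih] → [tuynedi]
/medfinoke/:
  (1) Velar Fronting: [medfinoke] → [medfinote]
  (2) Intervocalic Voicing: [medfinote] → [medfinode]
  (3) h-Deletion: no change — [medfinode]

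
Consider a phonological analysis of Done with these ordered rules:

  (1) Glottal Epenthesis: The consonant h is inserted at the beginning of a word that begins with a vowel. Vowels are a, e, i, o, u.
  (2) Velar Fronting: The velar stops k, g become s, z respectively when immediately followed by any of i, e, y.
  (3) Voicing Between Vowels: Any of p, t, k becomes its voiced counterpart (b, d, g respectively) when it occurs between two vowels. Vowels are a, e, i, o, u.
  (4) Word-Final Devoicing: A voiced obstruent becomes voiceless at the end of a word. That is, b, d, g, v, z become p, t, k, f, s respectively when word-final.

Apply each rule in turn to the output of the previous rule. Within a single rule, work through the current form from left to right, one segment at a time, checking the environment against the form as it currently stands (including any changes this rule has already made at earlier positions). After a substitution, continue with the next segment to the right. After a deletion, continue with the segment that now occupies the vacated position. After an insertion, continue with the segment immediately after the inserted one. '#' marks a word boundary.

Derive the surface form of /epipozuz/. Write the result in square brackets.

(1) Glottal Epenthesis: [epipozuz] → [hepipozuz]
(2) Velar Fronting: no change — [hepipozuz]
(3) Voicing Between Vowels: [hepipozuz] → [hebibozuz]
(4) Word-Final Devoicing: [hebibozuz] → [hebibozus]

[hebibozus]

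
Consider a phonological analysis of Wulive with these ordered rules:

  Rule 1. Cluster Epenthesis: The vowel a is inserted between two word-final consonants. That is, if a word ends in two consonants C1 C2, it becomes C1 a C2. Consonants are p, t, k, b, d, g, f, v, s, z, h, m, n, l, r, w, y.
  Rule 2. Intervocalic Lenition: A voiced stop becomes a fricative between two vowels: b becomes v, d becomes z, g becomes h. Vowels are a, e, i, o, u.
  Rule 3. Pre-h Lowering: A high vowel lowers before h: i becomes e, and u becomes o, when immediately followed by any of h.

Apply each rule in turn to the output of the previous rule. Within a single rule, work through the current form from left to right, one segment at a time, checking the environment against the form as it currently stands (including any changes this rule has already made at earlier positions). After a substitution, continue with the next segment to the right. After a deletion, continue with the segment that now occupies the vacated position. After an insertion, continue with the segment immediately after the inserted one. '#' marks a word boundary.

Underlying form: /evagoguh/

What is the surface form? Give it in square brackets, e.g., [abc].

Rule 1 Cluster Epenthesis: no change — [evagoguh]
Rule 2 Intervocalic Lenition: [evagoguh] → [evahohuh]
Rule 3 Pre-h Lowering: [evahohuh] → [evahohoh]

[evahohoh]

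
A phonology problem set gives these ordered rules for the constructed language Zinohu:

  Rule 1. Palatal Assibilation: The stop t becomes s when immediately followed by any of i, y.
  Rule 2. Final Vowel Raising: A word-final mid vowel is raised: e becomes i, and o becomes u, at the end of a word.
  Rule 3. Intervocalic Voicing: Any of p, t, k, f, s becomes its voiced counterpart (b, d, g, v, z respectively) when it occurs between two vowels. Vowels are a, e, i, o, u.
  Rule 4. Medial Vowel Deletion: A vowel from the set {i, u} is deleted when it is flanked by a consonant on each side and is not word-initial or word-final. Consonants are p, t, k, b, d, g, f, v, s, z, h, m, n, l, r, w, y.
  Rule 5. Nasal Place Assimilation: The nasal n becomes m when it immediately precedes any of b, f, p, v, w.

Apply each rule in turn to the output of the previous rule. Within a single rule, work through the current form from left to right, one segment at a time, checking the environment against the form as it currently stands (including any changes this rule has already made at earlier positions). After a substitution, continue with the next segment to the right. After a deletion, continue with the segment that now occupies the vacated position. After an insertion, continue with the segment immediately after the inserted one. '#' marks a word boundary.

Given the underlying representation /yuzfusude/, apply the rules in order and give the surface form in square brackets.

Rule 1 Palatal Assibilation: no change — [yuzfusude]
Rule 2 Final Vowel Raising: [yuzfusude] → [yuzfusudi]
Rule 3 Intervocalic Voicing: [yuzfusudi] → [yuzfuzudi]
Rule 4 Medial Vowel Deletion: [yuzfuzudi] → [yzfzdi]
Rule 5 Nasal Place Assimilation: no change — [yzfzdi]

[yzfzdi]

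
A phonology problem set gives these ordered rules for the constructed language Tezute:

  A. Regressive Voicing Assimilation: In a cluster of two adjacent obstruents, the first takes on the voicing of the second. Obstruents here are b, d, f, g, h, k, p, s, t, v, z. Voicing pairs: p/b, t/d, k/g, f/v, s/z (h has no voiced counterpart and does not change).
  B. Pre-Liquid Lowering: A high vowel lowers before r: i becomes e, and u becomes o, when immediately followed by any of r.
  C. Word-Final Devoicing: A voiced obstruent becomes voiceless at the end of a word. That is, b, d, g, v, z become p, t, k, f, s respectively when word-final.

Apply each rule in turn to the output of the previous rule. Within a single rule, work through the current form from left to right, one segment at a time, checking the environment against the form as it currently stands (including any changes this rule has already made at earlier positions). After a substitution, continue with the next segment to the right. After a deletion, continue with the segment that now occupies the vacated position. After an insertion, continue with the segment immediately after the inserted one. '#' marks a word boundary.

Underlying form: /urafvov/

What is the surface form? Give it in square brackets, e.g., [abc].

[oravvof]

A Regressive Voicing Assimilation: [urafvov] → [uravvov]
B Pre-Liquid Lowering: [uravvov] → [oravvov]
C Word-Final Devoicing: [oravvov] → [oravvof]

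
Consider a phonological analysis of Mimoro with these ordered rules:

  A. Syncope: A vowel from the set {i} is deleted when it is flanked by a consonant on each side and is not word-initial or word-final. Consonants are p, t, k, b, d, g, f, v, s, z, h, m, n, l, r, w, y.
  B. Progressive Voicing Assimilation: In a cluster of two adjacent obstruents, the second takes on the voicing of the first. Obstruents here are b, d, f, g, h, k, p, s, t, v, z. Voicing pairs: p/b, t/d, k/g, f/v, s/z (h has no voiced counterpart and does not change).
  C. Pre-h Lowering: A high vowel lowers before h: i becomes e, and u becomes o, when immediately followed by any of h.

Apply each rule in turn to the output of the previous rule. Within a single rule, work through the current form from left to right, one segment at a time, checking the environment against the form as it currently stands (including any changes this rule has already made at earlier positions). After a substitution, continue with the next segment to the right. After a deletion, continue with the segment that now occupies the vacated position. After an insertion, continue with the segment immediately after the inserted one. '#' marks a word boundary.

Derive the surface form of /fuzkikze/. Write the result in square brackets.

[fuzggze]

A Syncope: [fuzkikze] → [fuzkkze]
B Progressive Voicing Assimilation: [fuzkkze] → [fuzggze]
C Pre-h Lowering: no change — [fuzggze]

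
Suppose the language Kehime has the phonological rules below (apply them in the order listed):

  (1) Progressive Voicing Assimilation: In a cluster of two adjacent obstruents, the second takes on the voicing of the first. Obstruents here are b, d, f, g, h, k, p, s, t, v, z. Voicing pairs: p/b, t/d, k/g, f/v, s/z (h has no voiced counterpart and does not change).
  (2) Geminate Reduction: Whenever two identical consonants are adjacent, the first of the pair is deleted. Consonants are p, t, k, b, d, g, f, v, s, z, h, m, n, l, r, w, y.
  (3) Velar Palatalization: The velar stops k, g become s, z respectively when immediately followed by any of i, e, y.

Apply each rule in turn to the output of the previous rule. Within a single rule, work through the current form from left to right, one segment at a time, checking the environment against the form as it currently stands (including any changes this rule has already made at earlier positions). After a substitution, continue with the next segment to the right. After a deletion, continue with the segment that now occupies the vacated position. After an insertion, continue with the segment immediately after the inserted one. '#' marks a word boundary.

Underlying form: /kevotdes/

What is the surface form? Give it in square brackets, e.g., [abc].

(1) Progressive Voicing Assimilation: [kevotdes] → [kevottes]
(2) Geminate Reduction: [kevottes] → [kevotes]
(3) Velar Palatalization: [kevotes] → [sevotes]

[sevotes]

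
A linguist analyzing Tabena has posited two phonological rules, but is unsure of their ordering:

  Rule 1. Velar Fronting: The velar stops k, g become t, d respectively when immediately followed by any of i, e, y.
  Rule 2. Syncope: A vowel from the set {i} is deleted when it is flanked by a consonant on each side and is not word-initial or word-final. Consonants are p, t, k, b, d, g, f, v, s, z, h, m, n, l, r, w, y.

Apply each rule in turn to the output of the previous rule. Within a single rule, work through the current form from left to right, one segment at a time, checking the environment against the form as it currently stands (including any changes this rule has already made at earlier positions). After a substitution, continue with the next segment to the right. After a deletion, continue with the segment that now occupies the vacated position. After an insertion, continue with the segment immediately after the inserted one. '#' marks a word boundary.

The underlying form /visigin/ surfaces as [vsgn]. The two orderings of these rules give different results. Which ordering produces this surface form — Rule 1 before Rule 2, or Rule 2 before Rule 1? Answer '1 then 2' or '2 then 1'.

2 then 1

Order 1 then 2:
  1 Velar Fronting: [visigin] → [visidin]
  2 Syncope: [visidin] → [vsdn]
  result: [vsdn]
Order 2 then 1:
  2 Syncope: [visigin] → [vsgn]
  1 Velar Fronting: no change — [vsgn]
  result: [vsgn]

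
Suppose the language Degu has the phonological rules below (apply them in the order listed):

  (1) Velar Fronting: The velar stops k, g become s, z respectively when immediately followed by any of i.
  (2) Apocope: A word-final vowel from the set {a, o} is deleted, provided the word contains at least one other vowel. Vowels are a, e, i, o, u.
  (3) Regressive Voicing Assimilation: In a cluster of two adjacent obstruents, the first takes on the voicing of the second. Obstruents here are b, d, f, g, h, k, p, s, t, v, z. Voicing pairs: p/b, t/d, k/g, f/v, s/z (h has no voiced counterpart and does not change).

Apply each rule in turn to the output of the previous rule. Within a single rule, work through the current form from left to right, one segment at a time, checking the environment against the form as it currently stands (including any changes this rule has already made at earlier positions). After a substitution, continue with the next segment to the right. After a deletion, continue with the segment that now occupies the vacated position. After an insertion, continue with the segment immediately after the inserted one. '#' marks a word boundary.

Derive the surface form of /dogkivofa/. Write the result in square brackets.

(1) Velar Fronting: [dogkivofa] → [dogsivofa]
(2) Apocope: [dogsivofa] → [dogsivof]
(3) Regressive Voicing Assimilation: [dogsivof] → [doksivof]

[doksivof]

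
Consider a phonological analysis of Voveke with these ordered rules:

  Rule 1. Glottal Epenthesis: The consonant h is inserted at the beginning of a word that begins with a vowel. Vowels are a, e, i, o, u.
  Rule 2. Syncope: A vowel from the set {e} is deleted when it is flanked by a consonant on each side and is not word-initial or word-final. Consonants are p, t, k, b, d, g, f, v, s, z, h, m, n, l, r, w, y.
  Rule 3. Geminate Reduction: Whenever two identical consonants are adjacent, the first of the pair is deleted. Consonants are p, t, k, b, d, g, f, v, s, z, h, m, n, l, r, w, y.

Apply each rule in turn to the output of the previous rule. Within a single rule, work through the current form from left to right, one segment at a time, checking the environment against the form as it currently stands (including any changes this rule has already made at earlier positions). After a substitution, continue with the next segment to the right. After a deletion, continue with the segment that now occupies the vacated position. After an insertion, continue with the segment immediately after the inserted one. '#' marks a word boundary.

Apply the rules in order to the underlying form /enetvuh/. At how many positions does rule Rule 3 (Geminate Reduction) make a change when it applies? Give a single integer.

Rule 1 Glottal Epenthesis: [enetvuh] → [henetvuh]
Rule 2 Syncope: [henetvuh] → [hntvuh]
Rule 3 Geminate Reduction: no change — [hntvuh]
Rule Rule 3 changed 0 position(s).

0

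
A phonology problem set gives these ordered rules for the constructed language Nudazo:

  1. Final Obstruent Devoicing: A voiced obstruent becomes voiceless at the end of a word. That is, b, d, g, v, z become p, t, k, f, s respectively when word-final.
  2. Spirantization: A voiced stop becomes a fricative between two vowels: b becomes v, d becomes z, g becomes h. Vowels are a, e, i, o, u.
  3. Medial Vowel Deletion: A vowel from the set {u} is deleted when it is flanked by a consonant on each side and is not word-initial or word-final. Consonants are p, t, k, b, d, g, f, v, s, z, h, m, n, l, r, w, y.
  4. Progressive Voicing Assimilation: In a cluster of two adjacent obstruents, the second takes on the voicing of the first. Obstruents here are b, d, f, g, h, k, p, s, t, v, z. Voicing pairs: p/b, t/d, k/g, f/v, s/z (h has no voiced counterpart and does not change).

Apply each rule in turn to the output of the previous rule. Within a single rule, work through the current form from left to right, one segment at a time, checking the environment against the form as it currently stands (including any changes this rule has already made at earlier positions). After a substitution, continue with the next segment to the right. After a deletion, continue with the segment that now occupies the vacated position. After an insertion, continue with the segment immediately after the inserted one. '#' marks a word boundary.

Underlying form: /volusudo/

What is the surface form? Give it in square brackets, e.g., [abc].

1 Final Obstruent Devoicing: no change — [volusudo]
2 Spirantization: [volusudo] → [volusuzo]
3 Medial Vowel Deletion: [volusuzo] → [volszo]
4 Progressive Voicing Assimilation: [volszo] → [volsso]

[volsso]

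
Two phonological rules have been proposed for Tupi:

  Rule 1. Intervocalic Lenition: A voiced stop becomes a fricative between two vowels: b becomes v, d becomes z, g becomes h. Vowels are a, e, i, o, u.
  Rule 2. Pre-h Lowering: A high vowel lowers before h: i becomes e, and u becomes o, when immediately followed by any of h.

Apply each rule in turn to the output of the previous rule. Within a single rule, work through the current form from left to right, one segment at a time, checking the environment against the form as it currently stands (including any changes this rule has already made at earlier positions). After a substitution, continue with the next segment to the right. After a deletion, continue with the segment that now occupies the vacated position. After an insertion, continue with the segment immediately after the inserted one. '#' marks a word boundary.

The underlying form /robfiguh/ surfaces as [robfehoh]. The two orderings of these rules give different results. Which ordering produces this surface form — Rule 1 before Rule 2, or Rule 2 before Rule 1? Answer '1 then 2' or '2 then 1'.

1 then 2

Order 1 then 2:
  1 Intervocalic Lenition: [robfiguh] → [robfihuh]
  2 Pre-h Lowering: [robfihuh] → [robfehoh]
  result: [robfehoh]
Order 2 then 1:
  2 Pre-h Lowering: [robfiguh] → [robfigoh]
  1 Intervocalic Lenition: [robfigoh] → [robfihoh]
  result: [robfihoh]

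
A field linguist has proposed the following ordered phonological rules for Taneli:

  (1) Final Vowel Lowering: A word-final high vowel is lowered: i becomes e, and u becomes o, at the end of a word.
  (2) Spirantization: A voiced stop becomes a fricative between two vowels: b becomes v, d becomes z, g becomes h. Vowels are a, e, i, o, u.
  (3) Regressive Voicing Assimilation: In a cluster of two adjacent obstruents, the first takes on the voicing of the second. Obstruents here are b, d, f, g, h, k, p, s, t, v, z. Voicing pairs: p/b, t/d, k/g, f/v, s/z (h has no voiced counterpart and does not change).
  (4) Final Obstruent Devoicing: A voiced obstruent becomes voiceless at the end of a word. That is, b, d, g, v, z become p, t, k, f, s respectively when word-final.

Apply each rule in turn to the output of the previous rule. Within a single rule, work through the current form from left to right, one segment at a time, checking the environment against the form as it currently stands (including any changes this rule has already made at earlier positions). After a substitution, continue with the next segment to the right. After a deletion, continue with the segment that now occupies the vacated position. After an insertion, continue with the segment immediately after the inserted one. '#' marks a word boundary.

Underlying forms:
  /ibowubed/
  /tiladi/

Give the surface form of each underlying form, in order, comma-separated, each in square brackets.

[ivowuvet], [tilaze]

/ibowubed/:
  (1) Final Vowel Lowering: no change — [ibowubed]
  (2) Spirantization: [ibowubed] → [ivowuved]
  (3) Regressive Voicing Assimilation: no change — [ivowuved]
  (4) Final Obstruent Devoicing: [ivowuved] → [ivowuvet]
/tiladi/:
  (1) Final Vowel Lowering: [tiladi] → [tilade]
  (2) Spirantization: [tilade] → [tilaze]
  (3) Regressive Voicing Assimilation: no change — [tilaze]
  (4) Final Obstruent Devoicing: no change — [tilaze]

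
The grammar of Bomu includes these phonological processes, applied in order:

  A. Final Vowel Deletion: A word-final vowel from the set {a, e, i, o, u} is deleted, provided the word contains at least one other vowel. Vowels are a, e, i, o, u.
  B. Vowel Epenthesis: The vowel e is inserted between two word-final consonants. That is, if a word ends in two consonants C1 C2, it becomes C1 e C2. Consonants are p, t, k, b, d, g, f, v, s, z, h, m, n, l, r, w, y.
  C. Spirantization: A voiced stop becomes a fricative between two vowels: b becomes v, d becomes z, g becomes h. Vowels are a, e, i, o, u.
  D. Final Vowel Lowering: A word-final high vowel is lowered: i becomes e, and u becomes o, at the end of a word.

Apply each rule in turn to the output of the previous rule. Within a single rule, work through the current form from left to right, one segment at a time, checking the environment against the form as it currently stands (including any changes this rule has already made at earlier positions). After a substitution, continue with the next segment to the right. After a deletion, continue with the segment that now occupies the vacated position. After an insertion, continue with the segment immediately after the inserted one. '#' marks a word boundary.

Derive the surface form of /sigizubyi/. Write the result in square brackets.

A Final Vowel Deletion: [sigizubyi] → [sigizuby]
B Vowel Epenthesis: [sigizuby] → [sigizubey]
C Spirantization: [sigizubey] → [sihizuvey]
D Final Vowel Lowering: no change — [sihizuvey]

[sihizuvey]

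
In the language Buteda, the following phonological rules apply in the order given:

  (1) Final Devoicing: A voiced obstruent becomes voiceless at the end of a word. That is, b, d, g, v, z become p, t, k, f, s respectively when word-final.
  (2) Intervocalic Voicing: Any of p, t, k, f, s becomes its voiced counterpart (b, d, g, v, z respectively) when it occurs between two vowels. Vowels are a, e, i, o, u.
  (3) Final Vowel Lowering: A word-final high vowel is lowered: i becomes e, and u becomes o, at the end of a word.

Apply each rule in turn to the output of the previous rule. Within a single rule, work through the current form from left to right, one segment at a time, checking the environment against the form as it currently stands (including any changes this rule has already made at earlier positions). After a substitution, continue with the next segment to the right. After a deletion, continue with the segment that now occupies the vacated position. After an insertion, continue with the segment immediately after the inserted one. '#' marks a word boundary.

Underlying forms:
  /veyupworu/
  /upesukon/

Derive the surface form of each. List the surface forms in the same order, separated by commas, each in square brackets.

[veyupworo], [ubezugon]

/veyupworu/:
  (1) Final Devoicing: no change — [veyupworu]
  (2) Intervocalic Voicing: no change — [veyupworu]
  (3) Final Vowel Lowering: [veyupworu] → [veyupworo]
/upesukon/:
  (1) Final Devoicing: no change — [upesukon]
  (2) Intervocalic Voicing: [upesukon] → [ubezugon]
  (3) Final Vowel Lowering: no change — [ubezugon]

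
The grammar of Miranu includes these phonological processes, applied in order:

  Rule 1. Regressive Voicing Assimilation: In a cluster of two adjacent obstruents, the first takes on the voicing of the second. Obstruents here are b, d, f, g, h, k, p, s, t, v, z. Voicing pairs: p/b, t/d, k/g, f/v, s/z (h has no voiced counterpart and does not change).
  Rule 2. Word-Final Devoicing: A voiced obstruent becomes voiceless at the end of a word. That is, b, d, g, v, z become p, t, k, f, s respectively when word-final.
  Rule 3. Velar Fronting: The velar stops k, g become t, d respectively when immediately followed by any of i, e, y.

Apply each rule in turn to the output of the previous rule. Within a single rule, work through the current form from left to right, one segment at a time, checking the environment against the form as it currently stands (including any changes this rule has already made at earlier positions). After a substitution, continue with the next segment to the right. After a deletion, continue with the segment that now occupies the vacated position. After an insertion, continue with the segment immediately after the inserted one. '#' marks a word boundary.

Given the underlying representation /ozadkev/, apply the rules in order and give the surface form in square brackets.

[ozattef]

Rule 1 Regressive Voicing Assimilation: [ozadkev] → [ozatkev]
Rule 2 Word-Final Devoicing: [ozatkev] → [ozatkef]
Rule 3 Velar Fronting: [ozatkef] → [ozattef]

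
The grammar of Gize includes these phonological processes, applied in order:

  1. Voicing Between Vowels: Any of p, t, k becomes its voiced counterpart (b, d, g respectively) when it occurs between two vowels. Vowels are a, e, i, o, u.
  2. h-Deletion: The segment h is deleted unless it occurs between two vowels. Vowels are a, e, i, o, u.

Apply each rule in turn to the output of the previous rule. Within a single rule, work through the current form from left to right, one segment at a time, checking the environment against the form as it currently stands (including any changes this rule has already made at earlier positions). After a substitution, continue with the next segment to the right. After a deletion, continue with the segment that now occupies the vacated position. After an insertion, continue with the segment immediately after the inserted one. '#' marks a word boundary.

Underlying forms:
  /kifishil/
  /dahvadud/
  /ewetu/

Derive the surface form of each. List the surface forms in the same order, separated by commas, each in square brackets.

/kifishil/:
  1 Voicing Between Vowels: no change — [kifishil]
  2 h-Deletion: [kifishil] → [kifisil]
/dahvadud/:
  1 Voicing Between Vowels: no change — [dahvadud]
  2 h-Deletion: [dahvadud] → [davadud]
/ewetu/:
  1 Voicing Between Vowels: [ewetu] → [ewedu]
  2 h-Deletion: no change — [ewedu]

[kifisil], [davadud], [ewedu]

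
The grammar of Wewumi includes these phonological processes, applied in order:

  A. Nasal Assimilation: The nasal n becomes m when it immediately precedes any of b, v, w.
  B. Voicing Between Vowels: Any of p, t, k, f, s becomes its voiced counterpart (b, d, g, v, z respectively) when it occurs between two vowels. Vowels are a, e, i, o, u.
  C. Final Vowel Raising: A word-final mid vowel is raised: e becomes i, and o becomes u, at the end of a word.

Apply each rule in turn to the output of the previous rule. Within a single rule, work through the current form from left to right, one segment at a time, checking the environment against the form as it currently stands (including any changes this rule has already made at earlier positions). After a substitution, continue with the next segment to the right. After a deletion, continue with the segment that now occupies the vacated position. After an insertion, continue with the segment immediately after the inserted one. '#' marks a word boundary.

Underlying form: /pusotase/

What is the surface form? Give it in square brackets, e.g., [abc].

A Nasal Assimilation: no change — [pusotase]
B Voicing Between Vowels: [pusotase] → [puzodaze]
C Final Vowel Raising: [puzodaze] → [puzodazi]

[puzodazi]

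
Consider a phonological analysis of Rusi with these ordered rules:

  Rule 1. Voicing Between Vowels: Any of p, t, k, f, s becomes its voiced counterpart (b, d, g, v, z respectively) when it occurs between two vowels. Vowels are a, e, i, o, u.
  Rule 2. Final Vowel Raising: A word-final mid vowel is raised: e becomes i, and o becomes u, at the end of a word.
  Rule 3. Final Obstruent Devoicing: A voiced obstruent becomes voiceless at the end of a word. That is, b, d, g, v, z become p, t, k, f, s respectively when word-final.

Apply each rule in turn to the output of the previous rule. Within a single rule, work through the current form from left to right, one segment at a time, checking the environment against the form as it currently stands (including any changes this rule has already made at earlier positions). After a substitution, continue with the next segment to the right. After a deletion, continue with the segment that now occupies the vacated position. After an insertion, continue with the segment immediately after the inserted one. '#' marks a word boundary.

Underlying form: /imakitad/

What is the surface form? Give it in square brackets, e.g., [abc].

[imagidat]

Rule 1 Voicing Between Vowels: [imakitad] → [imagidad]
Rule 2 Final Vowel Raising: no change — [imagidad]
Rule 3 Final Obstruent Devoicing: [imagidad] → [imagidat]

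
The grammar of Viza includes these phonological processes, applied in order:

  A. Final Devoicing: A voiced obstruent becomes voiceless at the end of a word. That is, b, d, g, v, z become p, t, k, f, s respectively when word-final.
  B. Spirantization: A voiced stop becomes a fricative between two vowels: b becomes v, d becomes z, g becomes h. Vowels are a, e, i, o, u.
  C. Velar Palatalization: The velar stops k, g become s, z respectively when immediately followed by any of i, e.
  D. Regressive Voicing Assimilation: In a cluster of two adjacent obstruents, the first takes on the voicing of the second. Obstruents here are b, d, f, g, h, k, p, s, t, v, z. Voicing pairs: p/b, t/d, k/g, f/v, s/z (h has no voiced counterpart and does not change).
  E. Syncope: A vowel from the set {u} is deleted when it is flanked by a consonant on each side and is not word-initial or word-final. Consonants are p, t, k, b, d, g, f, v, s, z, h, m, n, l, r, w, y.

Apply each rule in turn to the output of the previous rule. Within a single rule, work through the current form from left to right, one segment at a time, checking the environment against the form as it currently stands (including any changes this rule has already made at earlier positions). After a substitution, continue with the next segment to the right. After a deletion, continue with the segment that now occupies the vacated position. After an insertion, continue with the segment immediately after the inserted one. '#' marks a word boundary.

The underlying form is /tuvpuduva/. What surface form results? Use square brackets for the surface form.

A Final Devoicing: no change — [tuvpuduva]
B Spirantization: [tuvpuduva] → [tuvpuzuva]
C Velar Palatalization: no change — [tuvpuzuva]
D Regressive Voicing Assimilation: [tuvpuzuva] → [tufpuzuva]
E Syncope: [tufpuzuva] → [tfpzva]

[tfpzva]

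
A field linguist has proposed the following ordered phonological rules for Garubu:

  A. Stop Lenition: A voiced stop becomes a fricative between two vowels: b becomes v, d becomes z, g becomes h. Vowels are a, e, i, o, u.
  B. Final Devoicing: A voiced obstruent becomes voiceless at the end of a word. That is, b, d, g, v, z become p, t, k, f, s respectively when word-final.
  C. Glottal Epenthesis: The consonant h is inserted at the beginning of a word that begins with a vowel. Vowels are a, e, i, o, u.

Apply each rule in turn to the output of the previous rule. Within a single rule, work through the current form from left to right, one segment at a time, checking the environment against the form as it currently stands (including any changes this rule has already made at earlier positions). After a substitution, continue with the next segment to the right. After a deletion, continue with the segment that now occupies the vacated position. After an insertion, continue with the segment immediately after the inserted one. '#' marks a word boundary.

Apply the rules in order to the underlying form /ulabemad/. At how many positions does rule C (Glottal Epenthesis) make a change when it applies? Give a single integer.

1

A Stop Lenition: [ulabemad] → [ulavemad]
B Final Devoicing: [ulavemad] → [ulavemat]
C Glottal Epenthesis: [ulavemat] → [hulavemat]
Rule C changed 1 position(s).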